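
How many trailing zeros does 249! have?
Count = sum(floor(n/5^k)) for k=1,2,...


floor(249/5) = 49
floor(249/25) = 9
floor(249/125) = 1
Total = 59

59 trailing zeros


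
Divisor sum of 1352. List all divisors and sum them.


Divisors of 1352: 1, 2, 4, 8, 13, 26, 52, 104, 169, 338, 676, 1352
Sum = 1 + 2 + 4 + 8 + 13 + 26 + 52 + 104 + 169 + 338 + 676 + 1352 = 2745

σ(1352) = 2745


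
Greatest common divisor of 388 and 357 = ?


388 = 1 * 357 + 31
357 = 11 * 31 + 16
31 = 1 * 16 + 15
16 = 1 * 15 + 1
15 = 15 * 1 + 0
GCD = 1


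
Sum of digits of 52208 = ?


5 + 2 + 2 + 0 + 8 = 17


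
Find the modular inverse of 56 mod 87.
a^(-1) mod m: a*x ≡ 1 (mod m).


Use the extended Euclidean algorithm on (87, 56); each row r = 87*s + 56*t:
r=87, s=1, t=0
r=56, s=0, t=1
q=1: r=31, s=1, t=-1   [87*(1) + 56*(-1) = 31]
q=1: r=25, s=-1, t=2   [87*(-1) + 56*(2) = 25]
q=1: r=6, s=2, t=-3   [87*(2) + 56*(-3) = 6]
q=4: r=1, s=-9, t=14   [87*(-9) + 56*(14) = 1]
q=6: r=0, s=56, t=-87   [87*(56) + 56*(-87) = 0]
GCD = 1 with t = 14, so 56*(14) ≡ 1 (mod 87)
Inverse = 14 mod 87 = 14
Check: 56 * 14 = 784 ≡ 1 (mod 87)

56^(-1) ≡ 14 (mod 87)


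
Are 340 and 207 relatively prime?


Euclidean algorithm:
340 = 1 * 207 + 133
207 = 1 * 133 + 74
133 = 1 * 74 + 59
74 = 1 * 59 + 15
59 = 3 * 15 + 14
15 = 1 * 14 + 1
14 = 14 * 1 + 0
GCD(340, 207) = 1

Yes, coprime (GCD = 1)


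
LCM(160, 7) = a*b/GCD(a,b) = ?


GCD(160, 7) = 1
LCM = 160*7/1 = 1120/1 = 1120

LCM = 1120


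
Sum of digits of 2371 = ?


2 + 3 + 7 + 1 = 13


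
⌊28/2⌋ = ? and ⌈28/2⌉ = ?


28/2 = 14.0000
floor = 14
ceil = 14

floor = 14, ceil = 14


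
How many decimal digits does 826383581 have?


826383581 has 9 digits in base 10
floor(log10(826383581)) + 1 = floor(8.9172) + 1 = 9

9 digits (base 10)


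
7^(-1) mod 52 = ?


Use the extended Euclidean algorithm on (52, 7); each row r = 52*s + 7*t:
r=52, s=1, t=0
r=7, s=0, t=1
q=7: r=3, s=1, t=-7   [52*(1) + 7*(-7) = 3]
q=2: r=1, s=-2, t=15   [52*(-2) + 7*(15) = 1]
q=3: r=0, s=7, t=-52   [52*(7) + 7*(-52) = 0]
GCD = 1 with t = 15, so 7*(15) ≡ 1 (mod 52)
Inverse = 15 mod 52 = 15
Check: 7 * 15 = 105 ≡ 1 (mod 52)

7^(-1) ≡ 15 (mod 52)


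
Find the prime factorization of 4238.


4238 / 2 = 2119
2119 / 13 = 163
163 / 163 = 1
4238 = 2 × 13 × 163


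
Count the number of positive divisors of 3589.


3589 = 37^1 × 97^1
d(3589) = (1+1) × (1+1) = 4

4 divisors


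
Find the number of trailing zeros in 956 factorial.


floor(956/5) = 191
floor(956/25) = 38
floor(956/125) = 7
floor(956/625) = 1
Total = 237

237 trailing zeros


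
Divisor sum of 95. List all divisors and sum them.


Divisors of 95: 1, 5, 19, 95
Sum = 1 + 5 + 19 + 95 = 120

σ(95) = 120


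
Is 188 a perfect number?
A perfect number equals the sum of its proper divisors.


Proper divisors of 188: 1, 2, 4, 47, 94
Sum = 1 + 2 + 4 + 47 + 94 = 148

No, 188 is not perfect (148 ≠ 188)


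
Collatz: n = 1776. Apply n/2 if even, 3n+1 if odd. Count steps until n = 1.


1776 → 888 → 444 → 222 → 111 → 334 → 167 → 502 → 251 → 754 → 377 → 1132 → 566 → 283 → 850 → 425 → 1276 → 638 → 319 → 958 → 479 → 1438 → 719 → 2158 → 1079 → 3238 → 1619 → 4858 → 2429 → 7288 → 3644 → 1822 → 911 → 2734 → 1367 → 4102 → 2051 → 6154 → 3077 → 9232 → 4616 → 2308 → 1154 → 577 → 1732 → 866 → 433 → 1300 → 650 → 325 → 976 → 488 → 244 → 122 → 61 → 184 → 92 → 46 → 23 → 70 → 35 → 106 → 53 → 160 → 80 → 40 → 20 → 10 → 5 → 16 → 8 → 4 → 2 → 1
Total steps = 73

73 steps


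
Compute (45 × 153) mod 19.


45 × 153 = 6885
6885 mod 19 = 7


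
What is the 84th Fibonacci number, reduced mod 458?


F(k) mod 458 for k=1..84:
1, 1, 2, 3, 5, 8, 13, 21, 34, 55, 89, 144, 233, 377, 152, 71, 223, 294, 59, 353, 412, 307, 261, 110, 371, 23, 394, 417, 353, 312, 207, 61, 268, 329, 139, 10, 149, 159, 308, 9, 317, 326, 185, 53, 238, 291, 71, 362, 433, 337, 312, 191, 45, 236, 281, 59, 340, 399, 281, 222, 45, 267, 312, 121, 433, 96, 71, 167, 238, 405, 185, 132, 317, 449, 308, 299, 149, 448, 139, 129, 268, 397, 207, 146
F(84) mod 458 = 146


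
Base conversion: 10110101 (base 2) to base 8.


10110101 (base 2) = 181 (decimal)
181 (decimal) = 265 (base 8)


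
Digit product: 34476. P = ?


3 × 4 × 4 × 7 × 6 = 2016


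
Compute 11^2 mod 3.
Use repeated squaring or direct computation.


11^1 mod 3 = 2
11^2 mod 3 = 1


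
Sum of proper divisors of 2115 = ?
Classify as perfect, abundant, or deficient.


Proper divisors: 1, 3, 5, 9, 15, 45, 47, 141, 235, 423, 705
Sum = 1 + 3 + 5 + 9 + 15 + 45 + 47 + 141 + 235 + 423 + 705 = 1629
1629 < 2115 → deficient

s(2115) = 1629 (deficient)


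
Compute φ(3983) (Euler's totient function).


3983 = 7 × 569
Prime factors: 7, 569
φ(3983) = 3983 × (1-1/7) × (1-1/569)
= 3983 × 6/7 × 568/569 = 3408

φ(3983) = 3408


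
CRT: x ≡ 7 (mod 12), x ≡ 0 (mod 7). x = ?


M = 12*7 = 84
M1 = M/12 = 7, M2 = M/7 = 12
M1^(-1) mod 12 = 7, M2^(-1) mod 7 = 3
x = 7*7*7 + 0*12*3 = 343
343 mod 84 = 7
Check: 7 mod 12 = 7 ✓, 7 mod 7 = 0 ✓

x ≡ 7 (mod 84)


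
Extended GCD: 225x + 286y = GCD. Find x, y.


Tabular extended Euclidean (each row: r = 225*s + 286*t):
r=225, s=1, t=0
r=286, s=0, t=1
q=0: r=225, s=1, t=0   [225*(1) + 286*(0) = 225]
q=1: r=61, s=-1, t=1   [225*(-1) + 286*(1) = 61]
q=3: r=42, s=4, t=-3   [225*(4) + 286*(-3) = 42]
q=1: r=19, s=-5, t=4   [225*(-5) + 286*(4) = 19]
q=2: r=4, s=14, t=-11   [225*(14) + 286*(-11) = 4]
q=4: r=3, s=-61, t=48   [225*(-61) + 286*(48) = 3]
q=1: r=1, s=75, t=-59   [225*(75) + 286*(-59) = 1]
q=3: r=0, s=-286, t=225   [225*(-286) + 286*(225) = 0]
GCD = 1; from the row with r=1: x=75, y=-59
Check: 225*(75) + 286*(-59) = 16875 - 16874 = 1

GCD = 1, x = 75, y = -59


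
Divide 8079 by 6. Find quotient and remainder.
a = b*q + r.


8079 = 6 * 1346 + 3
Check: 8076 + 3 = 8079

q = 1346, r = 3


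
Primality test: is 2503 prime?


Check divisors up to sqrt(2503) = 50.0300
No divisors found.
2503 is prime.

Yes, 2503 is prime


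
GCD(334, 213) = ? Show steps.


334 = 1 * 213 + 121
213 = 1 * 121 + 92
121 = 1 * 92 + 29
92 = 3 * 29 + 5
29 = 5 * 5 + 4
5 = 1 * 4 + 1
4 = 4 * 1 + 0
GCD = 1


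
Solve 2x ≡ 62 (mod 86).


GCD(2, 86) = 2 divides 62
Divide: 1x ≡ 31 (mod 43)
x ≡ 31 (mod 43)


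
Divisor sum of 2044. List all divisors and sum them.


Divisors of 2044: 1, 2, 4, 7, 14, 28, 73, 146, 292, 511, 1022, 2044
Sum = 1 + 2 + 4 + 7 + 14 + 28 + 73 + 146 + 292 + 511 + 1022 + 2044 = 4144

σ(2044) = 4144


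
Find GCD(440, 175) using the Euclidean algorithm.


440 = 2 * 175 + 90
175 = 1 * 90 + 85
90 = 1 * 85 + 5
85 = 17 * 5 + 0
GCD = 5


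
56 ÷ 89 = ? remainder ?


56 = 89 * 0 + 56
Check: 0 + 56 = 56

q = 0, r = 56


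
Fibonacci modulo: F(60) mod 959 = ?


F(k) mod 959 for k=1..60:
1, 1, 2, 3, 5, 8, 13, 21, 34, 55, 89, 144, 233, 377, 610, 28, 638, 666, 345, 52, 397, 449, 846, 336, 223, 559, 782, 382, 205, 587, 792, 420, 253, 673, 926, 640, 607, 288, 895, 224, 160, 384, 544, 928, 513, 482, 36, 518, 554, 113, 667, 780, 488, 309, 797, 147, 944, 132, 117, 249
F(60) mod 959 = 249


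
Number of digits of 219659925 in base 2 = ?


219659925 in base 2 = 1101000101111011111010010101
Number of digits = 28

28 digits (base 2)


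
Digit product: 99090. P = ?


9 × 9 × 0 × 9 × 0 = 0


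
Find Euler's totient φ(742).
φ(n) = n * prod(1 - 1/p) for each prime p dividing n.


742 = 2 × 7 × 53
Prime factors: 2, 7, 53
φ(742) = 742 × (1-1/2) × (1-1/7) × (1-1/53)
= 742 × 1/2 × 6/7 × 52/53 = 312

φ(742) = 312


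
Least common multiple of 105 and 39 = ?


GCD(105, 39) = 3
LCM = 105*39/3 = 4095/3 = 1365

LCM = 1365


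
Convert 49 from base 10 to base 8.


49 (base 10) = 49 (decimal)
49 (decimal) = 61 (base 8)


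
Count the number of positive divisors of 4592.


4592 = 2^4 × 7^1 × 41^1
d(4592) = (4+1) × (1+1) × (1+1) = 20

20 divisors


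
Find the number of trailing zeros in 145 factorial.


floor(145/5) = 29
floor(145/25) = 5
floor(145/125) = 1
Total = 35

35 trailing zeros


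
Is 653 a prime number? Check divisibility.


Check divisors up to sqrt(653) = 25.5539
No divisors found.
653 is prime.

Yes, 653 is prime


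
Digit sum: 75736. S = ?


7 + 5 + 7 + 3 + 6 = 28


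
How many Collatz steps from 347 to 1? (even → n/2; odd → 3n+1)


347 → 1042 → 521 → 1564 → 782 → 391 → 1174 → 587 → 1762 → 881 → 2644 → 1322 → 661 → 1984 → 992 → 496 → 248 → 124 → 62 → 31 → 94 → 47 → 142 → 71 → 214 → 107 → 322 → 161 → 484 → 242 → 121 → 364 → 182 → 91 → 274 → 137 → 412 → 206 → 103 → 310 → 155 → 466 → 233 → 700 → 350 → 175 → 526 → 263 → 790 → 395 → 1186 → 593 → 1780 → 890 → 445 → 1336 → 668 → 334 → 167 → 502 → 251 → 754 → 377 → 1132 → 566 → 283 → 850 → 425 → 1276 → 638 → 319 → 958 → 479 → 1438 → 719 → 2158 → 1079 → 3238 → 1619 → 4858 → 2429 → 7288 → 3644 → 1822 → 911 → 2734 → 1367 → 4102 → 2051 → 6154 → 3077 → 9232 → 4616 → 2308 → 1154 → 577 → 1732 → 866 → 433 → 1300 → 650 → 325 → 976 → 488 → 244 → 122 → 61 → 184 → 92 → 46 → 23 → 70 → 35 → 106 → 53 → 160 → 80 → 40 → 20 → 10 → 5 → 16 → 8 → 4 → 2 → 1
Total steps = 125

125 steps


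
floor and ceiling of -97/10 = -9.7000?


-97/10 = -9.7000
floor = -10
ceil = -9

floor = -10, ceil = -9


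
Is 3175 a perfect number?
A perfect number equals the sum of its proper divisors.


Proper divisors of 3175: 1, 5, 25, 127, 635
Sum = 1 + 5 + 25 + 127 + 635 = 793

No, 3175 is not perfect (793 ≠ 3175)


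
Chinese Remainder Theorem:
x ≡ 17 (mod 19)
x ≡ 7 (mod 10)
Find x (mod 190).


M = 19*10 = 190
M1 = M/19 = 10, M2 = M/10 = 19
M1^(-1) mod 19 = 2, M2^(-1) mod 10 = 9
x = 17*10*2 + 7*19*9 = 1537
1537 mod 190 = 17
Check: 17 mod 19 = 17 ✓, 17 mod 10 = 7 ✓

x ≡ 17 (mod 190)


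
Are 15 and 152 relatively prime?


Euclidean algorithm:
152 = 10 * 15 + 2
15 = 7 * 2 + 1
2 = 2 * 1 + 0
GCD(15, 152) = 1

Yes, coprime (GCD = 1)


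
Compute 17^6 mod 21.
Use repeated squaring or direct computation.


17^1 mod 21 = 17
17^2 mod 21 = 16
17^3 mod 21 = 20
17^4 mod 21 = 4
17^5 mod 21 = 5
17^6 mod 21 = 1


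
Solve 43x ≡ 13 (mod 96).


GCD(43, 96) = 1, unique solution
a^(-1) mod 96 = 67
x = 67 * 13 mod 96 = 7

x ≡ 7 (mod 96)


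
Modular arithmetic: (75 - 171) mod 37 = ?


75 - 171 = -96
-96 mod 37 = 15


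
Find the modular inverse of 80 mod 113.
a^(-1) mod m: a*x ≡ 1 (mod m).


Use the extended Euclidean algorithm on (113, 80); each row r = 113*s + 80*t:
r=113, s=1, t=0
r=80, s=0, t=1
q=1: r=33, s=1, t=-1   [113*(1) + 80*(-1) = 33]
q=2: r=14, s=-2, t=3   [113*(-2) + 80*(3) = 14]
q=2: r=5, s=5, t=-7   [113*(5) + 80*(-7) = 5]
q=2: r=4, s=-12, t=17   [113*(-12) + 80*(17) = 4]
q=1: r=1, s=17, t=-24   [113*(17) + 80*(-24) = 1]
q=4: r=0, s=-80, t=113   [113*(-80) + 80*(113) = 0]
GCD = 1 with t = -24, so 80*(-24) ≡ 1 (mod 113)
Inverse = -24 mod 113 = 89
Check: 80 * 89 = 7120 ≡ 1 (mod 113)

80^(-1) ≡ 89 (mod 113)


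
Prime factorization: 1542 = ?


1542 / 2 = 771
771 / 3 = 257
257 / 257 = 1
1542 = 2 × 3 × 257


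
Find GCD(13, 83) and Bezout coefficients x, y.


Tabular extended Euclidean (each row: r = 13*s + 83*t):
r=13, s=1, t=0
r=83, s=0, t=1
q=0: r=13, s=1, t=0   [13*(1) + 83*(0) = 13]
q=6: r=5, s=-6, t=1   [13*(-6) + 83*(1) = 5]
q=2: r=3, s=13, t=-2   [13*(13) + 83*(-2) = 3]
q=1: r=2, s=-19, t=3   [13*(-19) + 83*(3) = 2]
q=1: r=1, s=32, t=-5   [13*(32) + 83*(-5) = 1]
q=2: r=0, s=-83, t=13   [13*(-83) + 83*(13) = 0]
GCD = 1; from the row with r=1: x=32, y=-5
Check: 13*(32) + 83*(-5) = 416 - 415 = 1

GCD = 1, x = 32, y = -5


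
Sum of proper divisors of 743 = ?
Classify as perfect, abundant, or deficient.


Proper divisors: 1
Sum = 1 = 1
1 < 743 → deficient

s(743) = 1 (deficient)


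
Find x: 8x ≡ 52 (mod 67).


GCD(8, 67) = 1, unique solution
a^(-1) mod 67 = 42
x = 42 * 52 mod 67 = 40

x ≡ 40 (mod 67)


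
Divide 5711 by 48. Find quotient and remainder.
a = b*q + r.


5711 = 48 * 118 + 47
Check: 5664 + 47 = 5711

q = 118, r = 47


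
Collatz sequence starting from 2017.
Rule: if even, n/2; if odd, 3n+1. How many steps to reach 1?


2017 → 6052 → 3026 → 1513 → 4540 → 2270 → 1135 → 3406 → 1703 → 5110 → 2555 → 7666 → 3833 → 11500 → 5750 → 2875 → 8626 → 4313 → 12940 → 6470 → 3235 → 9706 → 4853 → 14560 → 7280 → 3640 → 1820 → 910 → 455 → 1366 → 683 → 2050 → 1025 → 3076 → 1538 → 769 → 2308 → 1154 → 577 → 1732 → 866 → 433 → 1300 → 650 → 325 → 976 → 488 → 244 → 122 → 61 → 184 → 92 → 46 → 23 → 70 → 35 → 106 → 53 → 160 → 80 → 40 → 20 → 10 → 5 → 16 → 8 → 4 → 2 → 1
Total steps = 68

68 steps


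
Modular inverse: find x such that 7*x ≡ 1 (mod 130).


Use the extended Euclidean algorithm on (130, 7); each row r = 130*s + 7*t:
r=130, s=1, t=0
r=7, s=0, t=1
q=18: r=4, s=1, t=-18   [130*(1) + 7*(-18) = 4]
q=1: r=3, s=-1, t=19   [130*(-1) + 7*(19) = 3]
q=1: r=1, s=2, t=-37   [130*(2) + 7*(-37) = 1]
q=3: r=0, s=-7, t=130   [130*(-7) + 7*(130) = 0]
GCD = 1 with t = -37, so 7*(-37) ≡ 1 (mod 130)
Inverse = -37 mod 130 = 93
Check: 7 * 93 = 651 ≡ 1 (mod 130)

7^(-1) ≡ 93 (mod 130)


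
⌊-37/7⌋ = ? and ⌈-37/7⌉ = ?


-37/7 = -5.2857
floor = -6
ceil = -5

floor = -6, ceil = -5


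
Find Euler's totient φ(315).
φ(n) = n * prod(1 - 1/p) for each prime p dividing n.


315 = 3^2 × 5 × 7
Prime factors: 3, 5, 7
φ(315) = 315 × (1-1/3) × (1-1/5) × (1-1/7)
= 315 × 2/3 × 4/5 × 6/7 = 144

φ(315) = 144


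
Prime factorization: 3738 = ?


3738 / 2 = 1869
1869 / 3 = 623
623 / 7 = 89
89 / 89 = 1
3738 = 2 × 3 × 7 × 89


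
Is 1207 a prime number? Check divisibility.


1207 / 17 = 71 (exact division)
1207 is NOT prime.

No, 1207 is not prime


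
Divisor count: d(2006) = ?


2006 = 2^1 × 17^1 × 59^1
d(2006) = (1+1) × (1+1) × (1+1) = 8

8 divisors


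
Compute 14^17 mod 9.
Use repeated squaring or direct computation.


14^1 mod 9 = 5
14^2 mod 9 = 7
14^3 mod 9 = 8
14^4 mod 9 = 4
14^5 mod 9 = 2
14^6 mod 9 = 1
14^7 mod 9 = 5
14^8 mod 9 = 7
14^9 mod 9 = 8
14^10 mod 9 = 4
14^11 mod 9 = 2
14^12 mod 9 = 1
14^13 mod 9 = 5
14^14 mod 9 = 7
14^15 mod 9 = 8
14^16 mod 9 = 4
14^17 mod 9 = 2


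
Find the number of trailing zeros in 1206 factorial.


floor(1206/5) = 241
floor(1206/25) = 48
floor(1206/125) = 9
floor(1206/625) = 1
Total = 299

299 trailing zeros


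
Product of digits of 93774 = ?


9 × 3 × 7 × 7 × 4 = 5292


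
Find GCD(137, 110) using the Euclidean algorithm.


137 = 1 * 110 + 27
110 = 4 * 27 + 2
27 = 13 * 2 + 1
2 = 2 * 1 + 0
GCD = 1


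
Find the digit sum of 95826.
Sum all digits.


9 + 5 + 8 + 2 + 6 = 30


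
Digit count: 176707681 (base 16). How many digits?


176707681 in base 16 = A885861
Number of digits = 7

7 digits (base 16)


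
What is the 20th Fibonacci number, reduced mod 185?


F(k) mod 185 for k=1..20:
1, 1, 2, 3, 5, 8, 13, 21, 34, 55, 89, 144, 48, 7, 55, 62, 117, 179, 111, 105
F(20) mod 185 = 105


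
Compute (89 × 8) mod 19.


89 × 8 = 712
712 mod 19 = 9


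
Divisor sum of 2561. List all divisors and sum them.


Divisors of 2561: 1, 13, 197, 2561
Sum = 1 + 13 + 197 + 2561 = 2772

σ(2561) = 2772


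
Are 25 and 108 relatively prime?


Euclidean algorithm:
108 = 4 * 25 + 8
25 = 3 * 8 + 1
8 = 8 * 1 + 0
GCD(25, 108) = 1

Yes, coprime (GCD = 1)


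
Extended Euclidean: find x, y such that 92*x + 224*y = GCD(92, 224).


Tabular extended Euclidean (each row: r = 92*s + 224*t):
r=92, s=1, t=0
r=224, s=0, t=1
q=0: r=92, s=1, t=0   [92*(1) + 224*(0) = 92]
q=2: r=40, s=-2, t=1   [92*(-2) + 224*(1) = 40]
q=2: r=12, s=5, t=-2   [92*(5) + 224*(-2) = 12]
q=3: r=4, s=-17, t=7   [92*(-17) + 224*(7) = 4]
q=3: r=0, s=56, t=-23   [92*(56) + 224*(-23) = 0]
GCD = 4; from the row with r=4: x=-17, y=7
Check: 92*(-17) + 224*(7) = -1564 + 1568 = 4

GCD = 4, x = -17, y = 7


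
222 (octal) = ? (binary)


222 (base 8) = 146 (decimal)
146 (decimal) = 10010010 (base 2)


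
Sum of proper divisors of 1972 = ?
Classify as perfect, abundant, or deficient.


Proper divisors: 1, 2, 4, 17, 29, 34, 58, 68, 116, 493, 986
Sum = 1 + 2 + 4 + 17 + 29 + 34 + 58 + 68 + 116 + 493 + 986 = 1808
1808 < 1972 → deficient

s(1972) = 1808 (deficient)


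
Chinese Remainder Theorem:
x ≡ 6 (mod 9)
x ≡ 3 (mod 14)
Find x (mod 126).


M = 9*14 = 126
M1 = M/9 = 14, M2 = M/14 = 9
M1^(-1) mod 9 = 2, M2^(-1) mod 14 = 11
x = 6*14*2 + 3*9*11 = 465
465 mod 126 = 87
Check: 87 mod 9 = 6 ✓, 87 mod 14 = 3 ✓

x ≡ 87 (mod 126)


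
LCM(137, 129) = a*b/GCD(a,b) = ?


GCD(137, 129) = 1
LCM = 137*129/1 = 17673/1 = 17673

LCM = 17673


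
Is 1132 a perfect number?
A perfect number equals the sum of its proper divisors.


Proper divisors of 1132: 1, 2, 4, 283, 566
Sum = 1 + 2 + 4 + 283 + 566 = 856

No, 1132 is not perfect (856 ≠ 1132)


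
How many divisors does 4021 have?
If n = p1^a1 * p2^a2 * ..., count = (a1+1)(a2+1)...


4021 = 4021^1
d(4021) = (1+1) = 2

2 divisors


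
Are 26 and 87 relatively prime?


Euclidean algorithm:
87 = 3 * 26 + 9
26 = 2 * 9 + 8
9 = 1 * 8 + 1
8 = 8 * 1 + 0
GCD(26, 87) = 1

Yes, coprime (GCD = 1)


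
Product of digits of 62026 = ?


6 × 2 × 0 × 2 × 6 = 0


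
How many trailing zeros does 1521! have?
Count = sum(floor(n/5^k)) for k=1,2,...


floor(1521/5) = 304
floor(1521/25) = 60
floor(1521/125) = 12
floor(1521/625) = 2
Total = 378

378 trailing zeros


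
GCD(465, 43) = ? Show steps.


465 = 10 * 43 + 35
43 = 1 * 35 + 8
35 = 4 * 8 + 3
8 = 2 * 3 + 2
3 = 1 * 2 + 1
2 = 2 * 1 + 0
GCD = 1


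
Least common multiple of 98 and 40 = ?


GCD(98, 40) = 2
LCM = 98*40/2 = 3920/2 = 1960

LCM = 1960


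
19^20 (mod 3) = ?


19^1 mod 3 = 1
19^2 mod 3 = 1
19^3 mod 3 = 1
19^4 mod 3 = 1
19^5 mod 3 = 1
19^6 mod 3 = 1
19^7 mod 3 = 1
19^8 mod 3 = 1
19^9 mod 3 = 1
19^10 mod 3 = 1
19^11 mod 3 = 1
19^12 mod 3 = 1
19^13 mod 3 = 1
19^14 mod 3 = 1
19^15 mod 3 = 1
19^16 mod 3 = 1
19^17 mod 3 = 1
19^18 mod 3 = 1
19^19 mod 3 = 1
19^20 mod 3 = 1


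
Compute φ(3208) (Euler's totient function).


3208 = 2^3 × 401
Prime factors: 2, 401
φ(3208) = 3208 × (1-1/2) × (1-1/401)
= 3208 × 1/2 × 400/401 = 1600

φ(3208) = 1600


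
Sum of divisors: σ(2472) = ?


Divisors of 2472: 1, 2, 3, 4, 6, 8, 12, 24, 103, 206, 309, 412, 618, 824, 1236, 2472
Sum = 1 + 2 + 3 + 4 + 6 + 8 + 12 + 24 + 103 + 206 + 309 + 412 + 618 + 824 + 1236 + 2472 = 6240

σ(2472) = 6240


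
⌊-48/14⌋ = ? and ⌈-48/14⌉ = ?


-48/14 = -3.4286
floor = -4
ceil = -3

floor = -4, ceil = -3


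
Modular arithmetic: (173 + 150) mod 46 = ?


173 + 150 = 323
323 mod 46 = 1


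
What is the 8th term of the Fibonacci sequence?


Sequence: 1, 1, 2, 3, 5, 8, 13, 21
F(8) = 21


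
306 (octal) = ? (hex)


306 (base 8) = 198 (decimal)
198 (decimal) = C6 (base 16)


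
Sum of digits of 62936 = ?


6 + 2 + 9 + 3 + 6 = 26


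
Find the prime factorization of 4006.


4006 / 2 = 2003
2003 / 2003 = 1
4006 = 2 × 2003


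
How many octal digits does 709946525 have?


709946525 in base 8 = 5224166235
Number of digits = 10

10 digits (base 8)


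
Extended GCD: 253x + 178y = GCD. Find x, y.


Tabular extended Euclidean (each row: r = 253*s + 178*t):
r=253, s=1, t=0
r=178, s=0, t=1
q=1: r=75, s=1, t=-1   [253*(1) + 178*(-1) = 75]
q=2: r=28, s=-2, t=3   [253*(-2) + 178*(3) = 28]
q=2: r=19, s=5, t=-7   [253*(5) + 178*(-7) = 19]
q=1: r=9, s=-7, t=10   [253*(-7) + 178*(10) = 9]
q=2: r=1, s=19, t=-27   [253*(19) + 178*(-27) = 1]
q=9: r=0, s=-178, t=253   [253*(-178) + 178*(253) = 0]
GCD = 1; from the row with r=1: x=19, y=-27
Check: 253*(19) + 178*(-27) = 4807 - 4806 = 1

GCD = 1, x = 19, y = -27


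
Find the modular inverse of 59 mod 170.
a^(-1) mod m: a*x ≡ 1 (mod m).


Use the extended Euclidean algorithm on (170, 59); each row r = 170*s + 59*t:
r=170, s=1, t=0
r=59, s=0, t=1
q=2: r=52, s=1, t=-2   [170*(1) + 59*(-2) = 52]
q=1: r=7, s=-1, t=3   [170*(-1) + 59*(3) = 7]
q=7: r=3, s=8, t=-23   [170*(8) + 59*(-23) = 3]
q=2: r=1, s=-17, t=49   [170*(-17) + 59*(49) = 1]
q=3: r=0, s=59, t=-170   [170*(59) + 59*(-170) = 0]
GCD = 1 with t = 49, so 59*(49) ≡ 1 (mod 170)
Inverse = 49 mod 170 = 49
Check: 59 * 49 = 2891 ≡ 1 (mod 170)

59^(-1) ≡ 49 (mod 170)


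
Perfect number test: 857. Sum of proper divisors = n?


Proper divisors of 857: 1
Sum = 1 = 1

No, 857 is not perfect (1 ≠ 857)


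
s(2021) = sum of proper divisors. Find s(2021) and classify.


Proper divisors: 1, 43, 47
Sum = 1 + 43 + 47 = 91
91 < 2021 → deficient

s(2021) = 91 (deficient)


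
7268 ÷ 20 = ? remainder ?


7268 = 20 * 363 + 8
Check: 7260 + 8 = 7268

q = 363, r = 8


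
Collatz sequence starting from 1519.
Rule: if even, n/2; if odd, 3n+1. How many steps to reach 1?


1519 → 4558 → 2279 → 6838 → 3419 → 10258 → 5129 → 15388 → 7694 → 3847 → 11542 → 5771 → 17314 → 8657 → 25972 → 12986 → 6493 → 19480 → 9740 → 4870 → 2435 → 7306 → 3653 → 10960 → 5480 → 2740 → 1370 → 685 → 2056 → 1028 → 514 → 257 → 772 → 386 → 193 → 580 → 290 → 145 → 436 → 218 → 109 → 328 → 164 → 82 → 41 → 124 → 62 → 31 → 94 → 47 → 142 → 71 → 214 → 107 → 322 → 161 → 484 → 242 → 121 → 364 → 182 → 91 → 274 → 137 → 412 → 206 → 103 → 310 → 155 → 466 → 233 → 700 → 350 → 175 → 526 → 263 → 790 → 395 → 1186 → 593 → 1780 → 890 → 445 → 1336 → 668 → 334 → 167 → 502 → 251 → 754 → 377 → 1132 → 566 → 283 → 850 → 425 → 1276 → 638 → 319 → 958 → 479 → 1438 → 719 → 2158 → 1079 → 3238 → 1619 → 4858 → 2429 → 7288 → 3644 → 1822 → 911 → 2734 → 1367 → 4102 → 2051 → 6154 → 3077 → 9232 → 4616 → 2308 → 1154 → 577 → 1732 → 866 → 433 → 1300 → 650 → 325 → 976 → 488 → 244 → 122 → 61 → 184 → 92 → 46 → 23 → 70 → 35 → 106 → 53 → 160 → 80 → 40 → 20 → 10 → 5 → 16 → 8 → 4 → 2 → 1
Total steps = 153

153 steps


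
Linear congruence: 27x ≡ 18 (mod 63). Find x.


GCD(27, 63) = 9 divides 18
Divide: 3x ≡ 2 (mod 7)
x ≡ 3 (mod 7)


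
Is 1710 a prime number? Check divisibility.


1710 / 2 = 855 (exact division)
1710 is NOT prime.

No, 1710 is not prime


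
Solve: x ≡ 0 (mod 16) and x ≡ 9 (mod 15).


M = 16*15 = 240
M1 = M/16 = 15, M2 = M/15 = 16
M1^(-1) mod 16 = 15, M2^(-1) mod 15 = 1
x = 0*15*15 + 9*16*1 = 144
144 mod 240 = 144
Check: 144 mod 16 = 0 ✓, 144 mod 15 = 9 ✓

x ≡ 144 (mod 240)


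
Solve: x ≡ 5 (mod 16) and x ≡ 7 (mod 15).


M = 16*15 = 240
M1 = M/16 = 15, M2 = M/15 = 16
M1^(-1) mod 16 = 15, M2^(-1) mod 15 = 1
x = 5*15*15 + 7*16*1 = 1237
1237 mod 240 = 37
Check: 37 mod 16 = 5 ✓, 37 mod 15 = 7 ✓

x ≡ 37 (mod 240)


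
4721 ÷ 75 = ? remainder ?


4721 = 75 * 62 + 71
Check: 4650 + 71 = 4721

q = 62, r = 71


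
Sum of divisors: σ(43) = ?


Divisors of 43: 1, 43
Sum = 1 + 43 = 44

σ(43) = 44


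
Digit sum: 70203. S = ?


7 + 0 + 2 + 0 + 3 = 12


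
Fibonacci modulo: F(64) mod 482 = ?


F(k) mod 482 for k=1..64:
1, 1, 2, 3, 5, 8, 13, 21, 34, 55, 89, 144, 233, 377, 128, 23, 151, 174, 325, 17, 342, 359, 219, 96, 315, 411, 244, 173, 417, 108, 43, 151, 194, 345, 57, 402, 459, 379, 356, 253, 127, 380, 25, 405, 430, 353, 301, 172, 473, 163, 154, 317, 471, 306, 295, 119, 414, 51, 465, 34, 17, 51, 68, 119
F(64) mod 482 = 119


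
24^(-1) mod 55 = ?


Use the extended Euclidean algorithm on (55, 24); each row r = 55*s + 24*t:
r=55, s=1, t=0
r=24, s=0, t=1
q=2: r=7, s=1, t=-2   [55*(1) + 24*(-2) = 7]
q=3: r=3, s=-3, t=7   [55*(-3) + 24*(7) = 3]
q=2: r=1, s=7, t=-16   [55*(7) + 24*(-16) = 1]
q=3: r=0, s=-24, t=55   [55*(-24) + 24*(55) = 0]
GCD = 1 with t = -16, so 24*(-16) ≡ 1 (mod 55)
Inverse = -16 mod 55 = 39
Check: 24 * 39 = 936 ≡ 1 (mod 55)

24^(-1) ≡ 39 (mod 55)


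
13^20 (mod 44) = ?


13^1 mod 44 = 13
13^2 mod 44 = 37
13^3 mod 44 = 41
13^4 mod 44 = 5
13^5 mod 44 = 21
13^6 mod 44 = 9
13^7 mod 44 = 29
13^8 mod 44 = 25
13^9 mod 44 = 17
13^10 mod 44 = 1
13^11 mod 44 = 13
13^12 mod 44 = 37
13^13 mod 44 = 41
13^14 mod 44 = 5
13^15 mod 44 = 21
13^16 mod 44 = 9
13^17 mod 44 = 29
13^18 mod 44 = 25
13^19 mod 44 = 17
13^20 mod 44 = 1


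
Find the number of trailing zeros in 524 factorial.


floor(524/5) = 104
floor(524/25) = 20
floor(524/125) = 4
Total = 128

128 trailing zeros


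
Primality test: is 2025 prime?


2025 / 3 = 675 (exact division)
2025 is NOT prime.

No, 2025 is not prime


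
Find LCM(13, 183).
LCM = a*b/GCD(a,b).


GCD(13, 183) = 1
LCM = 13*183/1 = 2379/1 = 2379

LCM = 2379


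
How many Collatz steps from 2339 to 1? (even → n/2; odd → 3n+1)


2339 → 7018 → 3509 → 10528 → 5264 → 2632 → 1316 → 658 → 329 → 988 → 494 → 247 → 742 → 371 → 1114 → 557 → 1672 → 836 → 418 → 209 → 628 → 314 → 157 → 472 → 236 → 118 → 59 → 178 → 89 → 268 → 134 → 67 → 202 → 101 → 304 → 152 → 76 → 38 → 19 → 58 → 29 → 88 → 44 → 22 → 11 → 34 → 17 → 52 → 26 → 13 → 40 → 20 → 10 → 5 → 16 → 8 → 4 → 2 → 1
Total steps = 58

58 steps


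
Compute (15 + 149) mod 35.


15 + 149 = 164
164 mod 35 = 24


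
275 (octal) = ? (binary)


275 (base 8) = 189 (decimal)
189 (decimal) = 10111101 (base 2)


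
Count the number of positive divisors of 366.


366 = 2^1 × 3^1 × 61^1
d(366) = (1+1) × (1+1) × (1+1) = 8

8 divisors


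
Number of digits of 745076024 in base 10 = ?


745076024 has 9 digits in base 10
floor(log10(745076024)) + 1 = floor(8.8722) + 1 = 9

9 digits (base 10)


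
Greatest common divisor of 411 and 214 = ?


411 = 1 * 214 + 197
214 = 1 * 197 + 17
197 = 11 * 17 + 10
17 = 1 * 10 + 7
10 = 1 * 7 + 3
7 = 2 * 3 + 1
3 = 3 * 1 + 0
GCD = 1


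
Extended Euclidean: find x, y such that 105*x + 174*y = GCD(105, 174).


Tabular extended Euclidean (each row: r = 105*s + 174*t):
r=105, s=1, t=0
r=174, s=0, t=1
q=0: r=105, s=1, t=0   [105*(1) + 174*(0) = 105]
q=1: r=69, s=-1, t=1   [105*(-1) + 174*(1) = 69]
q=1: r=36, s=2, t=-1   [105*(2) + 174*(-1) = 36]
q=1: r=33, s=-3, t=2   [105*(-3) + 174*(2) = 33]
q=1: r=3, s=5, t=-3   [105*(5) + 174*(-3) = 3]
q=11: r=0, s=-58, t=35   [105*(-58) + 174*(35) = 0]
GCD = 3; from the row with r=3: x=5, y=-3
Check: 105*(5) + 174*(-3) = 525 - 522 = 3

GCD = 3, x = 5, y = -3


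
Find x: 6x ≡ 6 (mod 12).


GCD(6, 12) = 6 divides 6
Divide: 1x ≡ 1 (mod 2)
x ≡ 1 (mod 2)


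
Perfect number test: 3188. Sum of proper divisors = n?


Proper divisors of 3188: 1, 2, 4, 797, 1594
Sum = 1 + 2 + 4 + 797 + 1594 = 2398

No, 3188 is not perfect (2398 ≠ 3188)


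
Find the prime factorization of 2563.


2563 / 11 = 233
233 / 233 = 1
2563 = 11 × 233


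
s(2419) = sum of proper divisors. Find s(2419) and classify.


Proper divisors: 1, 41, 59
Sum = 1 + 41 + 59 = 101
101 < 2419 → deficient

s(2419) = 101 (deficient)


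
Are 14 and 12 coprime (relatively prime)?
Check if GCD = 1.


Euclidean algorithm:
14 = 1 * 12 + 2
12 = 6 * 2 + 0
GCD(14, 12) = 2

No, not coprime (GCD = 2)


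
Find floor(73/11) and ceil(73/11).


73/11 = 6.6364
floor = 6
ceil = 7

floor = 6, ceil = 7


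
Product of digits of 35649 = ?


3 × 5 × 6 × 4 × 9 = 3240


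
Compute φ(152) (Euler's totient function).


152 = 2^3 × 19
Prime factors: 2, 19
φ(152) = 152 × (1-1/2) × (1-1/19)
= 152 × 1/2 × 18/19 = 72

φ(152) = 72


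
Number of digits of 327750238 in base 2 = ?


327750238 in base 2 = 10011100010010001001001011110
Number of digits = 29

29 digits (base 2)


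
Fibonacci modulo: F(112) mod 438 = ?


F(k) mod 438 for k=1..112:
1, 1, 2, 3, 5, 8, 13, 21, 34, 55, 89, 144, 233, 377, 172, 111, 283, 394, 239, 195, 434, 191, 187, 378, 127, 67, 194, 261, 17, 278, 295, 135, 430, 127, 119, 246, 365, 173, 100, 273, 373, 208, 143, 351, 56, 407, 25, 432, 19, 13, 32, 45, 77, 122, 199, 321, 82, 403, 47, 12, 59, 71, 130, 201, 331, 94, 425, 81, 68, 149, 217, 366, 145, 73, 218, 291, 71, 362, 433, 357, 352, 271, 185, 18, 203, 221, 424, 207, 193, 400, 155, 117, 272, 389, 223, 174, 397, 133, 92, 225, 317, 104, 421, 87, 70, 157, 227, 384, 173, 119, 292, 411
F(112) mod 438 = 411


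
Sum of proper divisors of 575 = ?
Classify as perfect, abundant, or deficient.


Proper divisors: 1, 5, 23, 25, 115
Sum = 1 + 5 + 23 + 25 + 115 = 169
169 < 575 → deficient

s(575) = 169 (deficient)


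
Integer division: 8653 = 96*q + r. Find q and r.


8653 = 96 * 90 + 13
Check: 8640 + 13 = 8653

q = 90, r = 13


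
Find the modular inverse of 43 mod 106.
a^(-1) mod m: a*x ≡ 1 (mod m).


Use the extended Euclidean algorithm on (106, 43); each row r = 106*s + 43*t:
r=106, s=1, t=0
r=43, s=0, t=1
q=2: r=20, s=1, t=-2   [106*(1) + 43*(-2) = 20]
q=2: r=3, s=-2, t=5   [106*(-2) + 43*(5) = 3]
q=6: r=2, s=13, t=-32   [106*(13) + 43*(-32) = 2]
q=1: r=1, s=-15, t=37   [106*(-15) + 43*(37) = 1]
q=2: r=0, s=43, t=-106   [106*(43) + 43*(-106) = 0]
GCD = 1 with t = 37, so 43*(37) ≡ 1 (mod 106)
Inverse = 37 mod 106 = 37
Check: 43 * 37 = 1591 ≡ 1 (mod 106)

43^(-1) ≡ 37 (mod 106)


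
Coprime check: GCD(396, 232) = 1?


Euclidean algorithm:
396 = 1 * 232 + 164
232 = 1 * 164 + 68
164 = 2 * 68 + 28
68 = 2 * 28 + 12
28 = 2 * 12 + 4
12 = 3 * 4 + 0
GCD(396, 232) = 4

No, not coprime (GCD = 4)


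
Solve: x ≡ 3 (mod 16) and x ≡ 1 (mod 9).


M = 16*9 = 144
M1 = M/16 = 9, M2 = M/9 = 16
M1^(-1) mod 16 = 9, M2^(-1) mod 9 = 4
x = 3*9*9 + 1*16*4 = 307
307 mod 144 = 19
Check: 19 mod 16 = 3 ✓, 19 mod 9 = 1 ✓

x ≡ 19 (mod 144)


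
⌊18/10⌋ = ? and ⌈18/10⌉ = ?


18/10 = 1.8000
floor = 1
ceil = 2

floor = 1, ceil = 2


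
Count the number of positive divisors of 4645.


4645 = 5^1 × 929^1
d(4645) = (1+1) × (1+1) = 4

4 divisors


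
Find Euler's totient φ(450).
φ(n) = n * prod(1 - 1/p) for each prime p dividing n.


450 = 2 × 3^2 × 5^2
Prime factors: 2, 3, 5
φ(450) = 450 × (1-1/2) × (1-1/3) × (1-1/5)
= 450 × 1/2 × 2/3 × 4/5 = 120

φ(450) = 120


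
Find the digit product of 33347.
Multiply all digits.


3 × 3 × 3 × 4 × 7 = 756


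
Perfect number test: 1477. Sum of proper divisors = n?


Proper divisors of 1477: 1, 7, 211
Sum = 1 + 7 + 211 = 219

No, 1477 is not perfect (219 ≠ 1477)


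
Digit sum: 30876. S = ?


3 + 0 + 8 + 7 + 6 = 24


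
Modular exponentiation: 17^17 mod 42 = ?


17^1 mod 42 = 17
17^2 mod 42 = 37
17^3 mod 42 = 41
17^4 mod 42 = 25
17^5 mod 42 = 5
17^6 mod 42 = 1
17^7 mod 42 = 17
17^8 mod 42 = 37
17^9 mod 42 = 41
17^10 mod 42 = 25
17^11 mod 42 = 5
17^12 mod 42 = 1
17^13 mod 42 = 17
17^14 mod 42 = 37
17^15 mod 42 = 41
17^16 mod 42 = 25
17^17 mod 42 = 5


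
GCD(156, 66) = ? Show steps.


156 = 2 * 66 + 24
66 = 2 * 24 + 18
24 = 1 * 18 + 6
18 = 3 * 6 + 0
GCD = 6


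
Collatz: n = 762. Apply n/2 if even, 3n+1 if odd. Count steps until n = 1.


762 → 381 → 1144 → 572 → 286 → 143 → 430 → 215 → 646 → 323 → 970 → 485 → 1456 → 728 → 364 → 182 → 91 → 274 → 137 → 412 → 206 → 103 → 310 → 155 → 466 → 233 → 700 → 350 → 175 → 526 → 263 → 790 → 395 → 1186 → 593 → 1780 → 890 → 445 → 1336 → 668 → 334 → 167 → 502 → 251 → 754 → 377 → 1132 → 566 → 283 → 850 → 425 → 1276 → 638 → 319 → 958 → 479 → 1438 → 719 → 2158 → 1079 → 3238 → 1619 → 4858 → 2429 → 7288 → 3644 → 1822 → 911 → 2734 → 1367 → 4102 → 2051 → 6154 → 3077 → 9232 → 4616 → 2308 → 1154 → 577 → 1732 → 866 → 433 → 1300 → 650 → 325 → 976 → 488 → 244 → 122 → 61 → 184 → 92 → 46 → 23 → 70 → 35 → 106 → 53 → 160 → 80 → 40 → 20 → 10 → 5 → 16 → 8 → 4 → 2 → 1
Total steps = 108

108 steps


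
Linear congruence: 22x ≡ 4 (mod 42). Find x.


GCD(22, 42) = 2 divides 4
Divide: 11x ≡ 2 (mod 21)
x ≡ 4 (mod 21)


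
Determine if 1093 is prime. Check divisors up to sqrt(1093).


Check divisors up to sqrt(1093) = 33.0606
No divisors found.
1093 is prime.

Yes, 1093 is prime


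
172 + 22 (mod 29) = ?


172 + 22 = 194
194 mod 29 = 20


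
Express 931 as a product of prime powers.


931 / 7 = 133
133 / 7 = 19
19 / 19 = 1
931 = 7^2 × 19


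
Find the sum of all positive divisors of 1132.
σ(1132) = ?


Divisors of 1132: 1, 2, 4, 283, 566, 1132
Sum = 1 + 2 + 4 + 283 + 566 + 1132 = 1988

σ(1132) = 1988


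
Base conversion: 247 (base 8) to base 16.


247 (base 8) = 167 (decimal)
167 (decimal) = A7 (base 16)


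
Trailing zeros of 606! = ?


floor(606/5) = 121
floor(606/25) = 24
floor(606/125) = 4
Total = 149

149 trailing zeros


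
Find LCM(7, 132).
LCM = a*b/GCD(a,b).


GCD(7, 132) = 1
LCM = 7*132/1 = 924/1 = 924

LCM = 924


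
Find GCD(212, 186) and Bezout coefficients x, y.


Tabular extended Euclidean (each row: r = 212*s + 186*t):
r=212, s=1, t=0
r=186, s=0, t=1
q=1: r=26, s=1, t=-1   [212*(1) + 186*(-1) = 26]
q=7: r=4, s=-7, t=8   [212*(-7) + 186*(8) = 4]
q=6: r=2, s=43, t=-49   [212*(43) + 186*(-49) = 2]
q=2: r=0, s=-93, t=106   [212*(-93) + 186*(106) = 0]
GCD = 2; from the row with r=2: x=43, y=-49
Check: 212*(43) + 186*(-49) = 9116 - 9114 = 2

GCD = 2, x = 43, y = -49


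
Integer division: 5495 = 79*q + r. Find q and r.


5495 = 79 * 69 + 44
Check: 5451 + 44 = 5495

q = 69, r = 44


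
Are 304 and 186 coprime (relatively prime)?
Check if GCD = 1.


Euclidean algorithm:
304 = 1 * 186 + 118
186 = 1 * 118 + 68
118 = 1 * 68 + 50
68 = 1 * 50 + 18
50 = 2 * 18 + 14
18 = 1 * 14 + 4
14 = 3 * 4 + 2
4 = 2 * 2 + 0
GCD(304, 186) = 2

No, not coprime (GCD = 2)


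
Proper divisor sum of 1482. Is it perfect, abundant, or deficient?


Proper divisors: 1, 2, 3, 6, 13, 19, 26, 38, 39, 57, 78, 114, 247, 494, 741
Sum = 1 + 2 + 3 + 6 + 13 + 19 + 26 + 38 + 39 + 57 + 78 + 114 + 247 + 494 + 741 = 1878
1878 > 1482 → abundant

s(1482) = 1878 (abundant)


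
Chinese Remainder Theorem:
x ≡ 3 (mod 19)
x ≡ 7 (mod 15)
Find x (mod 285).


M = 19*15 = 285
M1 = M/19 = 15, M2 = M/15 = 19
M1^(-1) mod 19 = 14, M2^(-1) mod 15 = 4
x = 3*15*14 + 7*19*4 = 1162
1162 mod 285 = 22
Check: 22 mod 19 = 3 ✓, 22 mod 15 = 7 ✓

x ≡ 22 (mod 285)


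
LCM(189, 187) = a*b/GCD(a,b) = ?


GCD(189, 187) = 1
LCM = 189*187/1 = 35343/1 = 35343

LCM = 35343


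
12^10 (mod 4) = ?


12^1 mod 4 = 0
12^2 mod 4 = 0
12^3 mod 4 = 0
12^4 mod 4 = 0
12^5 mod 4 = 0
12^6 mod 4 = 0
12^7 mod 4 = 0
12^8 mod 4 = 0
12^9 mod 4 = 0
12^10 mod 4 = 0


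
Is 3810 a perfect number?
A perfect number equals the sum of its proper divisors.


Proper divisors of 3810: 1, 2, 3, 5, 6, 10, 15, 30, 127, 254, 381, 635, 762, 1270, 1905
Sum = 1 + 2 + 3 + 5 + 6 + 10 + 15 + 30 + 127 + 254 + 381 + 635 + 762 + 1270 + 1905 = 5406

No, 3810 is not perfect (5406 ≠ 3810)


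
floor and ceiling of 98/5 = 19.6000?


98/5 = 19.6000
floor = 19
ceil = 20

floor = 19, ceil = 20


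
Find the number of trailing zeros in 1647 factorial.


floor(1647/5) = 329
floor(1647/25) = 65
floor(1647/125) = 13
floor(1647/625) = 2
Total = 409

409 trailing zeros


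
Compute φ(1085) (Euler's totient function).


1085 = 5 × 7 × 31
Prime factors: 5, 7, 31
φ(1085) = 1085 × (1-1/5) × (1-1/7) × (1-1/31)
= 1085 × 4/5 × 6/7 × 30/31 = 720

φ(1085) = 720


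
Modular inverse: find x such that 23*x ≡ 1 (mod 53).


Use the extended Euclidean algorithm on (53, 23); each row r = 53*s + 23*t:
r=53, s=1, t=0
r=23, s=0, t=1
q=2: r=7, s=1, t=-2   [53*(1) + 23*(-2) = 7]
q=3: r=2, s=-3, t=7   [53*(-3) + 23*(7) = 2]
q=3: r=1, s=10, t=-23   [53*(10) + 23*(-23) = 1]
q=2: r=0, s=-23, t=53   [53*(-23) + 23*(53) = 0]
GCD = 1 with t = -23, so 23*(-23) ≡ 1 (mod 53)
Inverse = -23 mod 53 = 30
Check: 23 * 30 = 690 ≡ 1 (mod 53)

23^(-1) ≡ 30 (mod 53)


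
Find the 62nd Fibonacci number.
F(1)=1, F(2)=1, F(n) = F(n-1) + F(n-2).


Sequence: 1, 1, 2, 3, 5, 8, 13, 21, 34, 55, 89, 144, 233, 377, 610, 987, 1597, 2584, 4181, 6765, 10946, 17711, 28657, 46368, 75025, 121393, 196418, 317811, 514229, 832040, 1346269, 2178309, 3524578, 5702887, 9227465, 14930352, 24157817, 39088169, 63245986, 102334155, 165580141, 267914296, 433494437, 701408733, 1134903170, 1836311903, 2971215073, 4807526976, 7778742049, 12586269025, 20365011074, 32951280099, 53316291173, 86267571272, 139583862445, 225851433717, 365435296162, 591286729879, 956722026041, 1548008755920, 2504730781961, 4052739537881
F(62) = 4052739537881


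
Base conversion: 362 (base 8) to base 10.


362 (base 8) = 242 (decimal)
242 (decimal) = 242 (base 10)


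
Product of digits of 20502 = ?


2 × 0 × 5 × 0 × 2 = 0


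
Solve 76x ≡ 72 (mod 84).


GCD(76, 84) = 4 divides 72
Divide: 19x ≡ 18 (mod 21)
x ≡ 12 (mod 21)


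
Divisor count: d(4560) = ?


4560 = 2^4 × 3^1 × 5^1 × 19^1
d(4560) = (4+1) × (1+1) × (1+1) × (1+1) = 40

40 divisors


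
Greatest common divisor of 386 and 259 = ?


386 = 1 * 259 + 127
259 = 2 * 127 + 5
127 = 25 * 5 + 2
5 = 2 * 2 + 1
2 = 2 * 1 + 0
GCD = 1


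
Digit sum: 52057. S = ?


5 + 2 + 0 + 5 + 7 = 19


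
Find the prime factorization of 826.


826 / 2 = 413
413 / 7 = 59
59 / 59 = 1
826 = 2 × 7 × 59


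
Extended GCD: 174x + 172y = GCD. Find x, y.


Tabular extended Euclidean (each row: r = 174*s + 172*t):
r=174, s=1, t=0
r=172, s=0, t=1
q=1: r=2, s=1, t=-1   [174*(1) + 172*(-1) = 2]
q=86: r=0, s=-86, t=87   [174*(-86) + 172*(87) = 0]
GCD = 2; from the row with r=2: x=1, y=-1
Check: 174*(1) + 172*(-1) = 174 - 172 = 2

GCD = 2, x = 1, y = -1


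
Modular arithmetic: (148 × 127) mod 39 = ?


148 × 127 = 18796
18796 mod 39 = 37


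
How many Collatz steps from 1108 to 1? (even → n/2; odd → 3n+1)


1108 → 554 → 277 → 832 → 416 → 208 → 104 → 52 → 26 → 13 → 40 → 20 → 10 → 5 → 16 → 8 → 4 → 2 → 1
Total steps = 18

18 steps


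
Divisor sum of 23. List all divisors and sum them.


Divisors of 23: 1, 23
Sum = 1 + 23 = 24

σ(23) = 24


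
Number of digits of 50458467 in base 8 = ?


50458467 in base 8 = 300367543
Number of digits = 9

9 digits (base 8)


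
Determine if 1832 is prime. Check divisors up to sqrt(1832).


1832 / 2 = 916 (exact division)
1832 is NOT prime.

No, 1832 is not prime


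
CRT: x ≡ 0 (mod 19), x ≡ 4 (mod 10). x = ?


M = 19*10 = 190
M1 = M/19 = 10, M2 = M/10 = 19
M1^(-1) mod 19 = 2, M2^(-1) mod 10 = 9
x = 0*10*2 + 4*19*9 = 684
684 mod 190 = 114
Check: 114 mod 19 = 0 ✓, 114 mod 10 = 4 ✓

x ≡ 114 (mod 190)


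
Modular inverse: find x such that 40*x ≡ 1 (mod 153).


Use the extended Euclidean algorithm on (153, 40); each row r = 153*s + 40*t:
r=153, s=1, t=0
r=40, s=0, t=1
q=3: r=33, s=1, t=-3   [153*(1) + 40*(-3) = 33]
q=1: r=7, s=-1, t=4   [153*(-1) + 40*(4) = 7]
q=4: r=5, s=5, t=-19   [153*(5) + 40*(-19) = 5]
q=1: r=2, s=-6, t=23   [153*(-6) + 40*(23) = 2]
q=2: r=1, s=17, t=-65   [153*(17) + 40*(-65) = 1]
q=2: r=0, s=-40, t=153   [153*(-40) + 40*(153) = 0]
GCD = 1 with t = -65, so 40*(-65) ≡ 1 (mod 153)
Inverse = -65 mod 153 = 88
Check: 40 * 88 = 3520 ≡ 1 (mod 153)

40^(-1) ≡ 88 (mod 153)
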